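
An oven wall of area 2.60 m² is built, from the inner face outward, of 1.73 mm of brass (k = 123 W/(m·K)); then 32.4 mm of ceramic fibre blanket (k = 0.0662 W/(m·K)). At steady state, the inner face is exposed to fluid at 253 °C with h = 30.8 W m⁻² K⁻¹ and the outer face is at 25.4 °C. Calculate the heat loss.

Q = 1130 W

Treat each layer as a resistance in series:
  R_conv,in = 1/(hA) = 1/(30.8·2.60) = 0.01249 K/W
  R_brass = L/(kA) = 0.00173/(123·2.60) = 5.410×10^-6 K/W
  R_ceramic fibre blanket = L/(kA) = 0.0324/(0.0662·2.60) = 0.1882 K/W
ΣR = 0.01249 + 5.410×10^-6 + 0.1882 = 0.2007 K/W
Q = ΔT/ΣR = (253 °C − 25.4 °C)/0.2007 = 1130 W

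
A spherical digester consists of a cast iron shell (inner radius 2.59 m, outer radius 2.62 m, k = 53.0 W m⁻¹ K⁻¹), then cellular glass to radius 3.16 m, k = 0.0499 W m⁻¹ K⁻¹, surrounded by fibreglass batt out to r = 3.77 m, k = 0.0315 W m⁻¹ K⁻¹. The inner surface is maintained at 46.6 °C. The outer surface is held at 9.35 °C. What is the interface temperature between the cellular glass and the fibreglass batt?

Resistance network (inner→outer):
  R_cast iron = (1/2.59 − 1/2.62)/(4πk) = 0.004421/(4π·53.0) = 6.638×10^-6 K/W
  R_cellular glass = (1/2.62 − 1/3.16)/(4πk) = 0.06522/(4π·0.0499) = 0.1040 K/W
  R_fibreglass batt = (1/3.16 − 1/3.77)/(4πk) = 0.05120/(4π·0.0315) = 0.1294 K/W
ΣR = 6.638×10^-6 + 0.1040 + 0.1294 = 0.2334 K/W
Q = ΔT/ΣR = (46.6 °C − 9.35 °C)/0.2334 = 159.6 W
From the inner boundary to the cellular glass/fibreglass batt interface, ΣR_partial = 0.1040 K/W.
T_interface = T_in − Q·ΣR_partial = 46.6 °C − (159.6)(0.1040) = 30.0 °C

T = 30.0 °C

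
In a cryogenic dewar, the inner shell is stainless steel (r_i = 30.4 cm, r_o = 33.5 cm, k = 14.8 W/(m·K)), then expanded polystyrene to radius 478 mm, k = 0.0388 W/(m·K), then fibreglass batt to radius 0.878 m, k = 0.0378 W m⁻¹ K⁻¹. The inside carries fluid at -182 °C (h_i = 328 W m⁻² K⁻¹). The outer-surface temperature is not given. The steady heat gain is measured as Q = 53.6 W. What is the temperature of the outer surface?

T_out = 23.9 °C

Series resistances:
  R_conv,in = 1/(4πr²h) = 1/(4π·0.304²·328) = 0.002625 K/W
  R_stainless steel = (1/0.304 − 1/0.335)/(4πk) = 0.3044/(4π·14.8) = 0.001637 K/W
  R_expanded polystyrene = (1/0.335 − 1/0.478)/(4πk) = 0.8930/(4π·0.0388) = 1.832 K/W
  R_fibreglass batt = (1/0.478 − 1/0.878)/(4πk) = 0.9531/(4π·0.0378) = 2.006 K/W
ΣR = 3.842 K/W
ΔT = Q·ΣR = 53.6 × 3.842 = 205.9 K
Heat flows inward, so T_out = T_in + ΔT = -182 + 205.9 = 23.9 °C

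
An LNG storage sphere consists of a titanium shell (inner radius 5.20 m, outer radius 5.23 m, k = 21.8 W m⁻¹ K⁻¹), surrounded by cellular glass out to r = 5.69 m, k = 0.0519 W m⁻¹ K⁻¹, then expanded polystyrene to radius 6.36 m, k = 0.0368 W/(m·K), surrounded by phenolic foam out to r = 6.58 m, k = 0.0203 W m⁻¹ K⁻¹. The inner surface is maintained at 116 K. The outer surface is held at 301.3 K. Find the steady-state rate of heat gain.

Treat each layer as a resistance in series:
  R_titanium = (1/5.20 − 1/5.23)/(4πk) = 0.001103/(4π·21.8) = 4.027×10^-6 K/W
  R_cellular glass = (1/5.23 − 1/5.69)/(4πk) = 0.01546/(4π·0.0519) = 0.02370 K/W
  R_expanded polystyrene = (1/5.69 − 1/6.36)/(4πk) = 0.01851/(4π·0.0368) = 0.04004 K/W
  R_phenolic foam = (1/6.36 − 1/6.58)/(4πk) = 0.005257/(4π·0.0203) = 0.02061 K/W
ΣR = 4.027×10^-6 + 0.02370 + 0.04004 + 0.02061 = 0.08435 K/W
Q = ΔT/ΣR = (116 K − 301.3 K)/0.08435 = -2200 W
(Negative Q ⇒ heat flows inward; heat gain = 2200 W.)

Q = 2.20 kW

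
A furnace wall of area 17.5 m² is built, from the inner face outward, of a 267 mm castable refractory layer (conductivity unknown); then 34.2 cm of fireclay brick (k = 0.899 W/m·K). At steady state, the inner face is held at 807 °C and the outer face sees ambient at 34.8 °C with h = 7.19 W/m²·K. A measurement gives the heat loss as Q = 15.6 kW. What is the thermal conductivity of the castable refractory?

ΣR = ΔT/Q = |807 − 34.8|/15600 = 0.04950 K/W
Known resistances:
  R_fireclay brick = L/(kA) = 0.342/(0.899·17.5) = 0.02174 K/W
  R_conv,out = 1/(hA) = 1/(7.19·17.5) = 0.007948 K/W
R_castable refractory = ΣR − ΣR_known = 0.04950 − 0.02969 = 0.01981 K/W
L/(kA) = 0.01981 ⇒ k = 0.267/(0.01981·17.5) = 0.770 W/m·K

k = 0.770 W/m·K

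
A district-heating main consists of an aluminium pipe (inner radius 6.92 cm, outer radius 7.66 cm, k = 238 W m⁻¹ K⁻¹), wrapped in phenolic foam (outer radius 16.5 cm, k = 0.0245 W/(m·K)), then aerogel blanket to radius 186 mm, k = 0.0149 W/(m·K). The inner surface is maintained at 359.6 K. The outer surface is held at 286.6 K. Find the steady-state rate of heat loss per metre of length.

Q' = 11.7 W/m

Treat each layer as a resistance in series:
  R'_aluminium = ln(0.0766/0.0692)/(2πk) = 0.1016/(2π·238) = 6.794×10^-5 m·K/W
  R'_phenolic foam = ln(0.165/0.0766)/(2πk) = 0.7673/(2π·0.0245) = 4.985 m·K/W
  R'_aerogel blanket = ln(0.186/0.165)/(2πk) = 0.1198/(2π·0.0149) = 1.280 m·K/W
ΣR = 6.794×10^-5 + 4.985 + 1.280 = 6.265 m·K/W
Q' = ΔT/ΣR = (359.6 K − 286.6 K)/6.265 = 11.7 W/m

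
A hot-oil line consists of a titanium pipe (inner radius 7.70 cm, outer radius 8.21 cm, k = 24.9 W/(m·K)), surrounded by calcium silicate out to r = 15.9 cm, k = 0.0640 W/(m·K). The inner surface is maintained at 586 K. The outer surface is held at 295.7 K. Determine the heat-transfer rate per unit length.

Series thermal resistances, inner to outer:
  R'_titanium = ln(0.0821/0.0770)/(2πk) = 0.06413/(2π·24.9) = 4.099×10^-4 m·K/W
  R'_calcium silicate = ln(0.159/0.0821)/(2πk) = 0.6610/(2π·0.0640) = 1.644 m·K/W
ΣR = 4.099×10^-4 + 1.644 = 1.644 m·K/W
Q' = ΔT/ΣR = (586 K − 295.7 K)/1.644 = 177 W/m

Q' = 177 W/m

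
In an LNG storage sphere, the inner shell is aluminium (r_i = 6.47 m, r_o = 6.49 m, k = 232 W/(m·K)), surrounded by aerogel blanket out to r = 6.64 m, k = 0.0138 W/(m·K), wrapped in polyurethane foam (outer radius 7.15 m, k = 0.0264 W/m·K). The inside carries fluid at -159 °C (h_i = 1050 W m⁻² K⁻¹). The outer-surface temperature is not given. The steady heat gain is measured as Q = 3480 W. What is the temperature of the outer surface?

T_out = 23.5 °C

Sum the resistances:
  R_conv,in = 1/(4πr²h) = 1/(4π·6.47²·1050) = 1.810×10^-6 K/W
  R_aluminium = (1/6.47 − 1/6.49)/(4πk) = 4.763×10^-4/(4π·232) = 1.634×10^-7 K/W
  R_aerogel blanket = (1/6.49 − 1/6.64)/(4πk) = 0.003481/(4π·0.0138) = 0.02007 K/W
  R_polyurethane foam = (1/6.64 − 1/7.15)/(4πk) = 0.01074/(4π·0.0264) = 0.03238 K/W
ΣR = 0.05245 K/W
ΔT = Q·ΣR = 3480 × 0.05245 = 182.5 K
Heat flows inward, so T_out = T_in + ΔT = -159 + 182.5 = 23.5 °C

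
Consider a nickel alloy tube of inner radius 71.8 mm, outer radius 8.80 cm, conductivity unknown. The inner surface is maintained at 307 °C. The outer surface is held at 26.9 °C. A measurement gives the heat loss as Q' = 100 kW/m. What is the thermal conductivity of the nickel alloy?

ΣR = ΔT/Q' = |307 − 26.9|/1.00×10^5 = 0.002801 m·K/W
ln(r₂/r₁)/(2πk) = 0.002801 ⇒ k = 0.2035/(2π·0.002801) = 11.6 W/m·K

k = 11.6 W/m·K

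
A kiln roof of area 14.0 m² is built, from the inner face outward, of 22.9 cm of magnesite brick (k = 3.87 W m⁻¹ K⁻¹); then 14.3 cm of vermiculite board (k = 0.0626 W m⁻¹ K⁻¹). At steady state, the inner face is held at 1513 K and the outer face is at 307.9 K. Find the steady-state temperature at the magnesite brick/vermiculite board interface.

T = 1483 K

Resistance network (inner→outer):
  R_magnesite brick = L/(kA) = 0.229/(3.87·14.0) = 0.004227 K/W
  R_vermiculite board = L/(kA) = 0.143/(0.0626·14.0) = 0.1632 K/W
ΣR = 0.004227 + 0.1632 = 0.1674 K/W
Q = ΔT/ΣR = (1513 K − 307.9 K)/0.1674 = 7199 W
From the inner boundary to the magnesite brick/vermiculite board interface, ΣR_partial = 0.004227 K/W.
T_interface = T_in − Q·ΣR_partial = 1513 K − (7199)(0.004227) = 1483 K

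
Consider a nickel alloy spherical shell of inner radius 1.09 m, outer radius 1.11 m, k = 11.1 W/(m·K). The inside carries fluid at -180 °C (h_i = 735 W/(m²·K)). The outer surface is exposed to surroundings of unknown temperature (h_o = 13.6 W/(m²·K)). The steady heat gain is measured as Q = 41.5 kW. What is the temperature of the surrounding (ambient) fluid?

Sum the resistances:
  R_conv,in = 1/(4πr²h) = 1/(4π·1.09²·735) = 9.113×10^-5 K/W
  R_nickel alloy = (1/1.09 − 1/1.11)/(4πk) = 0.01653/(4π·11.1) = 1.185×10^-4 K/W
  R_conv,out = 1/(4πr²h) = 1/(4π·1.11²·13.6) = 0.004749 K/W
ΣR = 0.004959 K/W
ΔT = Q·ΣR = 41500 × 0.004959 = 205.8 K
Heat flows inward, so T_out = T_in + ΔT = -180 + 205.8 = 25.8 °C

T_out = 25.8 °C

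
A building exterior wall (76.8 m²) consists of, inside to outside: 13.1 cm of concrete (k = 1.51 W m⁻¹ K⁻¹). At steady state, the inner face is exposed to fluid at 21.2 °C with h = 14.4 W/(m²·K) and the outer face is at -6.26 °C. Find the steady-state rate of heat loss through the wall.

Q = 13.5 kW

Series thermal resistances, inner to outer:
  R_conv,in = 1/(hA) = 1/(14.4·76.8) = 9.042×10^-4 K/W
  R_concrete = L/(kA) = 0.131/(1.51·76.8) = 0.001130 K/W
ΣR = 9.042×10^-4 + 0.001130 = 0.002034 K/W
Q = ΔT/ΣR = (21.2 °C − -6.26 °C)/0.002034 = 13500 W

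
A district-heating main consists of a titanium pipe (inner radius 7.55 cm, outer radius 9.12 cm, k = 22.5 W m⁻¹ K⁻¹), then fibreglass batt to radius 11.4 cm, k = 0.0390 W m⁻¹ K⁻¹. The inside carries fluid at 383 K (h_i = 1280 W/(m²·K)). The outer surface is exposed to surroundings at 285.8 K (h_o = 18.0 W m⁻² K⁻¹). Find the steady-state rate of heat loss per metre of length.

Q' = 98.1 W/m

Treat each layer as a resistance in series:
  R'_conv,in = 1/(2πr h) = 1/(2π·0.0755·1280) = 0.001647 m·K/W
  R'_titanium = ln(0.0912/0.0755)/(2πk) = 0.1889/(2π·22.5) = 0.001336 m·K/W
  R'_fibreglass batt = ln(0.114/0.0912)/(2πk) = 0.2231/(2π·0.0390) = 0.9106 m·K/W
  R'_conv,out = 1/(2πr h) = 1/(2π·0.114·18.0) = 0.07756 m·K/W
ΣR = 0.001647 + 0.001336 + 0.9106 + 0.07756 = 0.9911 m·K/W
Q' = ΔT/ΣR = (383 K − 285.8 K)/0.9911 = 98.1 W/m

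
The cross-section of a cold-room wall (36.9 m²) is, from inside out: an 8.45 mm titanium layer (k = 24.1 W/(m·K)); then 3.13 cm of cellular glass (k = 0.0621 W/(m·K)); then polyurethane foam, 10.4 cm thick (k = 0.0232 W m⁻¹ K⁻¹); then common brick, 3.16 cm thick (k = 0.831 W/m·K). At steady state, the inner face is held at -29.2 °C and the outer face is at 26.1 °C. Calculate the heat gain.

Q = 406 W

Resistance network (inner→outer):
  R_titanium = L/(kA) = 0.00845/(24.1·36.9) = 9.502×10^-6 K/W
  R_cellular glass = L/(kA) = 0.0313/(0.0621·36.9) = 0.01366 K/W
  R_polyurethane foam = L/(kA) = 0.104/(0.0232·36.9) = 0.1215 K/W
  R_common brick = L/(kA) = 0.0316/(0.831·36.9) = 0.001031 K/W
ΣR = 9.502×10^-6 + 0.01366 + 0.1215 + 0.001031 = 0.1362 K/W
Q = ΔT/ΣR = (-29.2 °C − 26.1 °C)/0.1362 = -406 W
(Negative Q ⇒ heat flows inward; heat gain = 406 W.)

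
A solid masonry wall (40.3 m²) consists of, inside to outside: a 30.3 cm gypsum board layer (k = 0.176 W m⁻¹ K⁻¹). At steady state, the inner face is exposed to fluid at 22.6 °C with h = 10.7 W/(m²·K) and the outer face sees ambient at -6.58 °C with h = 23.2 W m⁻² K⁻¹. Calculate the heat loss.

Treat each layer as a resistance in series:
  R_conv,in = 1/(hA) = 1/(10.7·40.3) = 0.002319 K/W
  R_gypsum board = L/(kA) = 0.303/(0.176·40.3) = 0.04272 K/W
  R_conv,out = 1/(hA) = 1/(23.2·40.3) = 0.001070 K/W
ΣR = 0.002319 + 0.04272 + 0.001070 = 0.04611 K/W
Q = ΔT/ΣR = (22.6 °C − -6.58 °C)/0.04611 = 633 W

Q = 633 W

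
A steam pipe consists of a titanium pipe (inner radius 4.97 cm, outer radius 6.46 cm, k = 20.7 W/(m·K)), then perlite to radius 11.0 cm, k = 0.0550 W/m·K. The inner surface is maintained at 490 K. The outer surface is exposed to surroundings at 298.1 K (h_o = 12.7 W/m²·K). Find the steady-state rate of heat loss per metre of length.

Q' = 116 W/m

Resistance network (inner→outer):
  R'_titanium = ln(0.0646/0.0497)/(2πk) = 0.2622/(2π·20.7) = 0.002016 m·K/W
  R'_perlite = ln(0.110/0.0646)/(2πk) = 0.5323/(2π·0.0550) = 1.540 m·K/W
  R'_conv,out = 1/(2πr h) = 1/(2π·0.110·12.7) = 0.1139 m·K/W
ΣR = 0.002016 + 1.540 + 0.1139 = 1.656 m·K/W
Q' = ΔT/ΣR = (490 K − 298.1 K)/1.656 = 116 W/m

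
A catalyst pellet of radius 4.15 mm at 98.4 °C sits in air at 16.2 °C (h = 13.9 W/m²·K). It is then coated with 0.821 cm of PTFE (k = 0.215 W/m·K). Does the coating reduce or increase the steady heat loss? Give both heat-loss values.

increases: 0.247 → 0.850 W

Critical radius for a sphere: r_cr = 2k/h = 0.0309 m = 3.09 cm.
Outer radius after coating: r₂ = 0.00415 + 0.00821 = 0.01236 m.
Since r₁ < r_cr and r₂ ≤ r_cr, the coating moves toward the maximum at r_cr — heat loss rises.
Bare: R = 1/(4πr₁²h) = 332.4 K/W; Q = 82.2/332.4 = 0.247 W.
Coated: R = R_cond + R_conv = 96.72 K/W; Q = 82.2/96.72 = 0.850 W.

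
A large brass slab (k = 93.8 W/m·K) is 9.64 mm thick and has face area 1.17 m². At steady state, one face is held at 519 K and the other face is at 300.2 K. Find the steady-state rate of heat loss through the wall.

Q = 2.49×10^6 W

Q = kA·ΔT/L = 93.8 × 1.17 × |519 K − 300.2 K| / 0.00964 = 2.49×10^6 W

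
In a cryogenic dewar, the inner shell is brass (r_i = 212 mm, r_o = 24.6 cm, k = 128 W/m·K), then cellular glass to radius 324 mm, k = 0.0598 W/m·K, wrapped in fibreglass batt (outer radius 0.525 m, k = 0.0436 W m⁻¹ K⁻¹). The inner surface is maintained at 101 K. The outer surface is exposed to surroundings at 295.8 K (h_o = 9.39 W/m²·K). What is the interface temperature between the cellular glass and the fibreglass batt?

T = 173.7 K

Treat each layer as a resistance in series:
  R_brass = (1/0.212 − 1/0.246)/(4πk) = 0.6519/(4π·128) = 4.053×10^-4 K/W
  R_cellular glass = (1/0.246 − 1/0.324)/(4πk) = 0.9786/(4π·0.0598) = 1.302 K/W
  R_fibreglass batt = (1/0.324 − 1/0.525)/(4πk) = 1.182/(4π·0.0436) = 2.157 K/W
  R_conv,out = 1/(4πr²h) = 1/(4π·0.525²·9.39) = 0.03075 K/W
ΣR = 4.053×10^-4 + 1.302 + 2.157 + 0.03075 = 3.490 K/W
Q = ΔT/ΣR = (101 K − 295.8 K)/3.490 = -55.82 W
From the inner boundary to the cellular glass/fibreglass batt interface, ΣR_partial = 1.302 K/W.
T_interface = T_in − Q·ΣR_partial = 101 K − (-55.82)(1.302) = 173.7 K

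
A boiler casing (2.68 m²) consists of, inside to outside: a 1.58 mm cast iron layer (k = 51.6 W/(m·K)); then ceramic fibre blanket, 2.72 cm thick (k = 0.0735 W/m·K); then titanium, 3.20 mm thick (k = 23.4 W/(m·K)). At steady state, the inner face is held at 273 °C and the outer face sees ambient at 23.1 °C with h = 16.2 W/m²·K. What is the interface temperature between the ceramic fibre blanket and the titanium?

Resistance network (inner→outer):
  R_cast iron = L/(kA) = 0.00158/(51.6·2.68) = 1.143×10^-5 K/W
  R_ceramic fibre blanket = L/(kA) = 0.0272/(0.0735·2.68) = 0.1381 K/W
  R_titanium = L/(kA) = 0.00320/(23.4·2.68) = 5.103×10^-5 K/W
  R_conv,out = 1/(hA) = 1/(16.2·2.68) = 0.02303 K/W
ΣR = 1.143×10^-5 + 0.1381 + 5.103×10^-5 + 0.02303 = 0.1612 K/W
Q = ΔT/ΣR = (273 °C − 23.1 °C)/0.1612 = 1550 W
From the inner boundary to the ceramic fibre blanket/titanium interface, ΣR_partial = 0.1381 K/W.
T_interface = T_in − Q·ΣR_partial = 273 °C − (1550)(0.1381) = 58.9 °C

T = 58.9 °C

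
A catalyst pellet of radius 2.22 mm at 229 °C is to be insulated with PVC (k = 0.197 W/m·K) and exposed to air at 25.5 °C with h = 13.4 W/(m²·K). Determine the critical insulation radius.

For a sphere, r_cr = 2k_ins/h = 2·0.197/13.4 = 0.0294 m = 2.94 cm

r_cr = 2.94 cm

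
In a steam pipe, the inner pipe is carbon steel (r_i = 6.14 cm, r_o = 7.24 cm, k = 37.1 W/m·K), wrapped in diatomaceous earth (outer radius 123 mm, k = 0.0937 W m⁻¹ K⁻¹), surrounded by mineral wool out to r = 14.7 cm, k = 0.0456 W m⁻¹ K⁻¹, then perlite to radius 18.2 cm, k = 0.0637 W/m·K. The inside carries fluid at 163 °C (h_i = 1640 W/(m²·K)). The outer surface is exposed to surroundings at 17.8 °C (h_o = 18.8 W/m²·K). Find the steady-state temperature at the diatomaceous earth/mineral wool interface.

T = 101 °C

Treat each layer as a resistance in series:
  R'_conv,in = 1/(2πr h) = 1/(2π·0.0614·1640) = 0.001581 m·K/W
  R'_carbon steel = ln(0.0724/0.0614)/(2πk) = 0.1648/(2π·37.1) = 7.070×10^-4 m·K/W
  R'_diatomaceous earth = ln(0.123/0.0724)/(2πk) = 0.5300/(2π·0.0937) = 0.9002 m·K/W
  R'_mineral wool = ln(0.147/0.123)/(2πk) = 0.1782/(2π·0.0456) = 0.6221 m·K/W
  R'_perlite = ln(0.182/0.147)/(2πk) = 0.2136/(2π·0.0637) = 0.5336 m·K/W
  R'_conv,out = 1/(2πr h) = 1/(2π·0.182·18.8) = 0.04651 m·K/W
ΣR = 0.001581 + 7.070×10^-4 + 0.9002 + 0.6221 + 0.5336 + 0.04651 = 2.105 m·K/W
Q' = ΔT/ΣR = (163 °C − 17.8 °C)/2.105 = 68.98 W/m
From the inner boundary to the diatomaceous earth/mineral wool interface, ΣR_partial = 0.9025 m·K/W.
T_interface = T_in − Q'·ΣR_partial = 163 °C − (68.98)(0.9025) = 101 °C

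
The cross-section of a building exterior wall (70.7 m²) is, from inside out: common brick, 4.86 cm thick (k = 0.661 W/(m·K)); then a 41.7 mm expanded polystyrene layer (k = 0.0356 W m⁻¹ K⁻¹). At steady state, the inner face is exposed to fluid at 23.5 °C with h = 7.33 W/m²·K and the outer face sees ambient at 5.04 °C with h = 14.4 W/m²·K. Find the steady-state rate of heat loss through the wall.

Q = 900 W

Series thermal resistances, inner to outer:
  R_conv,in = 1/(hA) = 1/(7.33·70.7) = 0.001930 K/W
  R_common brick = L/(kA) = 0.0486/(0.661·70.7) = 0.001040 K/W
  R_expanded polystyrene = L/(kA) = 0.0417/(0.0356·70.7) = 0.01657 K/W
  R_conv,out = 1/(hA) = 1/(14.4·70.7) = 9.822×10^-4 K/W
ΣR = 0.001930 + 0.001040 + 0.01657 + 9.822×10^-4 = 0.02052 K/W
Q = ΔT/ΣR = (23.5 °C − 5.04 °C)/0.02052 = 900 W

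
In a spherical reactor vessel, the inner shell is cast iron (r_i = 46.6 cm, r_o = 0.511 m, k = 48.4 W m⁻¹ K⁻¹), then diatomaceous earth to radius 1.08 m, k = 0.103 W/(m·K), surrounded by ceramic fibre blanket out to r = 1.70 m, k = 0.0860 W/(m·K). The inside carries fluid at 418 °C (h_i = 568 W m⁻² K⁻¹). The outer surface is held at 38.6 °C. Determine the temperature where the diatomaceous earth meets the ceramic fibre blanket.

T = 145 °C

Resistance network (inner→outer):
  R_conv,in = 1/(4πr²h) = 1/(4π·0.466²·568) = 6.452×10^-4 K/W
  R_cast iron = (1/0.466 − 1/0.511)/(4πk) = 0.1890/(4π·48.4) = 3.107×10^-4 K/W
  R_diatomaceous earth = (1/0.511 − 1/1.08)/(4πk) = 1.031/(4π·0.103) = 0.7966 K/W
  R_ceramic fibre blanket = (1/1.08 − 1/1.70)/(4πk) = 0.3377/(4π·0.0860) = 0.3125 K/W
ΣR = 6.452×10^-4 + 3.107×10^-4 + 0.7966 + 0.3125 = 1.110 K/W
Q = ΔT/ΣR = (418 °C − 38.6 °C)/1.110 = 341.8 W
From the inner boundary to the diatomaceous earth/ceramic fibre blanket interface, ΣR_partial = 0.7976 K/W.
T_interface = T_in − Q·ΣR_partial = 418 °C − (341.8)(0.7976) = 145 °C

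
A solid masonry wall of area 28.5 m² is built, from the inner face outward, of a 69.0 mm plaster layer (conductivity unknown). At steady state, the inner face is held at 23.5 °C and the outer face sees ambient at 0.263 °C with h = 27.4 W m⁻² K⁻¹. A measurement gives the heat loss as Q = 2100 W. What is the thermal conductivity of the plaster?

k = 0.247 W/m·K

ΣR = ΔT/Q = |23.5 − 0.263|/2100 = 0.01107 K/W
Known resistances:
  R_conv,out = 1/(hA) = 1/(27.4·28.5) = 0.001281 K/W
R_plaster = ΣR − ΣR_known = 0.01107 − 0.001281 = 0.009789 K/W
L/(kA) = 0.009789 ⇒ k = 0.0690/(0.009789·28.5) = 0.247 W/m·K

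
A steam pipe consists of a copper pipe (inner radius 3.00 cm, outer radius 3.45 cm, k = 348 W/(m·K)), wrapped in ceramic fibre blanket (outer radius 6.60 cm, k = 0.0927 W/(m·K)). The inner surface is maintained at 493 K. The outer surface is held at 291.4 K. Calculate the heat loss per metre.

Q' = 181 W/m

Resistance network (inner→outer):
  R'_copper = ln(0.0345/0.0300)/(2πk) = 0.1398/(2π·348) = 6.392×10^-5 m·K/W
  R'_ceramic fibre blanket = ln(0.0660/0.0345)/(2πk) = 0.6487/(2π·0.0927) = 1.114 m·K/W
ΣR = 6.392×10^-5 + 1.114 = 1.114 m·K/W
Q' = ΔT/ΣR = (493 K − 291.4 K)/1.114 = 181 W/m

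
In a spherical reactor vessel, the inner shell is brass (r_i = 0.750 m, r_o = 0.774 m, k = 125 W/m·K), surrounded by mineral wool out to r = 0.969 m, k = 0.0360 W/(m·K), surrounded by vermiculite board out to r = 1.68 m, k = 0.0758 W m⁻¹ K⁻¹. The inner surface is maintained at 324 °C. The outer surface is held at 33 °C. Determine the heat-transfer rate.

Series thermal resistances, inner to outer:
  R_brass = (1/0.750 − 1/0.774)/(4πk) = 0.04134/(4π·125) = 2.632×10^-5 K/W
  R_mineral wool = (1/0.774 − 1/0.969)/(4πk) = 0.2600/(4π·0.0360) = 0.5747 K/W
  R_vermiculite board = (1/0.969 − 1/1.68)/(4πk) = 0.4368/(4π·0.0758) = 0.4585 K/W
ΣR = 2.632×10^-5 + 0.5747 + 0.4585 = 1.033 K/W
Q = ΔT/ΣR = (324 °C − 33 °C)/1.033 = 282 W

Q = 282 W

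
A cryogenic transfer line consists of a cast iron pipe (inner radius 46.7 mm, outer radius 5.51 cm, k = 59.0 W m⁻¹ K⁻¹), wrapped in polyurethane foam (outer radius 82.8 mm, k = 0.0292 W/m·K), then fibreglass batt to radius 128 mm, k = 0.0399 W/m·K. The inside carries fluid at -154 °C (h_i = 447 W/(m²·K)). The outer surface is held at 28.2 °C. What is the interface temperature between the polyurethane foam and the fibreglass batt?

T = -51.6 °C

Treat each layer as a resistance in series:
  R'_conv,in = 1/(2πr h) = 1/(2π·0.0467·447) = 0.007624 m·K/W
  R'_cast iron = ln(0.0551/0.0467)/(2πk) = 0.1654/(2π·59.0) = 4.462×10^-4 m·K/W
  R'_polyurethane foam = ln(0.0828/0.0551)/(2πk) = 0.4073/(2π·0.0292) = 2.220 m·K/W
  R'_fibreglass batt = ln(0.128/0.0828)/(2πk) = 0.4356/(2π·0.0399) = 1.738 m·K/W
ΣR = 0.007624 + 4.462×10^-4 + 2.220 + 1.738 = 3.966 m·K/W
Q' = ΔT/ΣR = (-154 °C − 28.2 °C)/3.966 = -45.94 W/m
From the inner boundary to the polyurethane foam/fibreglass batt interface, ΣR_partial = 2.228 m·K/W.
T_interface = T_in − Q'·ΣR_partial = -154 °C − (-45.94)(2.228) = -51.6 °C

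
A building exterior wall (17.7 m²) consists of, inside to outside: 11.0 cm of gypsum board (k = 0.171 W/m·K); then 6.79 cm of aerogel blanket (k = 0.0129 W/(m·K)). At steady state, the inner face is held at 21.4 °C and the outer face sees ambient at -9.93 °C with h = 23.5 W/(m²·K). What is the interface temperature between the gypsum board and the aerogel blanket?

T = 18.0 °C

Resistance network (inner→outer):
  R_gypsum board = L/(kA) = 0.110/(0.171·17.7) = 0.03634 K/W
  R_aerogel blanket = L/(kA) = 0.0679/(0.0129·17.7) = 0.2974 K/W
  R_conv,out = 1/(hA) = 1/(23.5·17.7) = 0.002404 K/W
ΣR = 0.03634 + 0.2974 + 0.002404 = 0.3361 K/W
Q = ΔT/ΣR = (21.4 °C − -9.93 °C)/0.3361 = 93.22 W
From the inner boundary to the gypsum board/aerogel blanket interface, ΣR_partial = 0.03634 K/W.
T_interface = T_in − Q·ΣR_partial = 21.4 °C − (93.22)(0.03634) = 18.0 °C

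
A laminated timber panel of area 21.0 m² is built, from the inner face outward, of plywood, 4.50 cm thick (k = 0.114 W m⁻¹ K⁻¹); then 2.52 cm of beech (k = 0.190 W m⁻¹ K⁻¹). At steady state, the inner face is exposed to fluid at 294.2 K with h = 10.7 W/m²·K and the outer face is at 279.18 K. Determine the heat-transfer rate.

Q = 508 W

Resistance network (inner→outer):
  R_conv,in = 1/(hA) = 1/(10.7·21.0) = 0.004450 K/W
  R_plywood = L/(kA) = 0.0450/(0.114·21.0) = 0.01880 K/W
  R_beech = L/(kA) = 0.0252/(0.190·21.0) = 0.006316 K/W
ΣR = 0.004450 + 0.01880 + 0.006316 = 0.02957 K/W
Q = ΔT/ΣR = (294.2 K − 279.18 K)/0.02957 = 508 W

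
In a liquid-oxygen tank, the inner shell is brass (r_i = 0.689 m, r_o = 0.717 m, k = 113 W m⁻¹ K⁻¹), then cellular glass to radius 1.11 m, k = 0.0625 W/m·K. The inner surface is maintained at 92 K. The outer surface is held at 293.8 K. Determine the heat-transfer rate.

Q = 321 W

Series thermal resistances, inner to outer:
  R_brass = (1/0.689 − 1/0.717)/(4πk) = 0.05668/(4π·113) = 3.991×10^-5 K/W
  R_cellular glass = (1/0.717 − 1/1.11)/(4πk) = 0.4938/(4π·0.0625) = 0.6287 K/W
ΣR = 3.991×10^-5 + 0.6287 = 0.6287 K/W
Q = ΔT/ΣR = (92 K − 293.8 K)/0.6287 = -321 W
(Negative Q ⇒ heat flows inward; heat gain = 321 W.)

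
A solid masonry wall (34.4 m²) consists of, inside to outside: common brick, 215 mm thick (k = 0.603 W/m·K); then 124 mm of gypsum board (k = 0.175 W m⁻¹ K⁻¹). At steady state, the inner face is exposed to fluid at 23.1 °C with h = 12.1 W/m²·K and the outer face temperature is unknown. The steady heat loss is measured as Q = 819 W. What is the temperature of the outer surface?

Sum the resistances:
  R_conv,in = 1/(hA) = 1/(12.1·34.4) = 0.002402 K/W
  R_common brick = L/(kA) = 0.215/(0.603·34.4) = 0.01036 K/W
  R_gypsum board = L/(kA) = 0.124/(0.175·34.4) = 0.02060 K/W
ΣR = 0.03337 K/W
ΔT = Q·ΣR = 819 × 0.03337 = 27.33 K
Heat flows outward, so T_out = T_in − ΔT = 23.1 − 27.33 = -4.23 °C

T_out = -4.23 °C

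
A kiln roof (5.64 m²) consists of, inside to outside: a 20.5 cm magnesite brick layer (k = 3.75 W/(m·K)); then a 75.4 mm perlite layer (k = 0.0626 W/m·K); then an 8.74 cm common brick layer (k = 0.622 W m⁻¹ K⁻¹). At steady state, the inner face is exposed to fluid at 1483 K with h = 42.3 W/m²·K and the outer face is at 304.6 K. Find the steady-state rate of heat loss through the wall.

Series thermal resistances, inner to outer:
  R_conv,in = 1/(hA) = 1/(42.3·5.64) = 0.004192 K/W
  R_magnesite brick = L/(kA) = 0.205/(3.75·5.64) = 0.009693 K/W
  R_perlite = L/(kA) = 0.0754/(0.0626·5.64) = 0.2136 K/W
  R_common brick = L/(kA) = 0.0874/(0.622·5.64) = 0.02491 K/W
ΣR = 0.004192 + 0.009693 + 0.2136 + 0.02491 = 0.2524 K/W
Q = ΔT/ΣR = (1483 K − 304.6 K)/0.2524 = 4670 W

Q = 4.67 kW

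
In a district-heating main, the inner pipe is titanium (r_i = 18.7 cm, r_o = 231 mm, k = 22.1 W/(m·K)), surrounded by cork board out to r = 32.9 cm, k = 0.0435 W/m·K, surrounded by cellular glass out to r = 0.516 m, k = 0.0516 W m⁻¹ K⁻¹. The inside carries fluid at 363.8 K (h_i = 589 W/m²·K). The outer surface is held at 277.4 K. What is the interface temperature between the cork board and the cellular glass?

Resistance network (inner→outer):
  R'_conv,in = 1/(2πr h) = 1/(2π·0.187·589) = 0.001445 m·K/W
  R'_titanium = ln(0.231/0.187)/(2πk) = 0.2113/(2π·22.1) = 0.001522 m·K/W
  R'_cork board = ln(0.329/0.231)/(2πk) = 0.3536/(2π·0.0435) = 1.294 m·K/W
  R'_cellular glass = ln(0.516/0.329)/(2πk) = 0.4500/(2π·0.0516) = 1.388 m·K/W
ΣR = 0.001445 + 0.001522 + 1.294 + 1.388 = 2.685 m·K/W
Q' = ΔT/ΣR = (363.8 K − 277.4 K)/2.685 = 32.18 W/m
From the inner boundary to the cork board/cellular glass interface, ΣR_partial = 1.297 m·K/W.
T_interface = T_in − Q'·ΣR_partial = 363.8 K − (32.18)(1.297) = 322.1 K

T = 322.1 K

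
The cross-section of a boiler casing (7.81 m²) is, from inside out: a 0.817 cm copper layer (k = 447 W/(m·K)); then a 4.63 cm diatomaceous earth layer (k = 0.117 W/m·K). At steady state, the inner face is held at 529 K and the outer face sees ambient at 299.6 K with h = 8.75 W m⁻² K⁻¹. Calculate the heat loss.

Series thermal resistances, inner to outer:
  R_copper = L/(kA) = 0.00817/(447·7.81) = 2.340×10^-6 K/W
  R_diatomaceous earth = L/(kA) = 0.0463/(0.117·7.81) = 0.05067 K/W
  R_conv,out = 1/(hA) = 1/(8.75·7.81) = 0.01463 K/W
ΣR = 2.340×10^-6 + 0.05067 + 0.01463 = 0.06530 K/W
Q = ΔT/ΣR = (529 K − 299.6 K)/0.06530 = 3510 W

Q = 3.51 kW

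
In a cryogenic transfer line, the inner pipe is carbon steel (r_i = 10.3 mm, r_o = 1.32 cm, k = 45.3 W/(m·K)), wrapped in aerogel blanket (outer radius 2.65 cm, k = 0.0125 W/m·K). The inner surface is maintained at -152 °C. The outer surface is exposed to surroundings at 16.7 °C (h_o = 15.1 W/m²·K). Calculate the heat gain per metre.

Q' = 18.2 W/m

Treat each layer as a resistance in series:
  R'_carbon steel = ln(0.0132/0.0103)/(2πk) = 0.2481/(2π·45.3) = 8.716×10^-4 m·K/W
  R'_aerogel blanket = ln(0.0265/0.0132)/(2πk) = 0.6969/(2π·0.0125) = 8.874 m·K/W
  R'_conv,out = 1/(2πr h) = 1/(2π·0.0265·15.1) = 0.3977 m·K/W
ΣR = 8.716×10^-4 + 8.874 + 0.3977 = 9.273 m·K/W
Q' = ΔT/ΣR = (-152 °C − 16.7 °C)/9.273 = -18.2 W/m
(Negative Q' ⇒ heat flows inward; heat gain = 18.2 W/m.)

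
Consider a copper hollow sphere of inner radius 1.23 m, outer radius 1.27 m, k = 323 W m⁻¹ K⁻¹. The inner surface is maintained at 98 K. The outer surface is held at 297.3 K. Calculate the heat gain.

Q = 4πk·ΔT/(1/r₁ − 1/r₂) = 4π × 323 × 199.3 / (1/1.23 − 1/1.27) = 3.16×10^7 W

Q = 3.16×10^7 W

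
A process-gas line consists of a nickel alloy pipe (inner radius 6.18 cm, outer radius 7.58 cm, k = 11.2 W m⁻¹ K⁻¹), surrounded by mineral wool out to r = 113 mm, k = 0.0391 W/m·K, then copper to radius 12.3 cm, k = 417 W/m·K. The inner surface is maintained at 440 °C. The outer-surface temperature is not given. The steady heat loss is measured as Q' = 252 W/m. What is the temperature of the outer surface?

Series resistances:
  R'_nickel alloy = ln(0.0758/0.0618)/(2πk) = 0.2042/(2π·11.2) = 0.002902 m·K/W
  R'_mineral wool = ln(0.113/0.0758)/(2πk) = 0.3993/(2π·0.0391) = 1.625 m·K/W
  R'_copper = ln(0.123/0.113)/(2πk) = 0.08480/(2π·417) = 3.236×10^-5 m·K/W
ΣR = 1.628 m·K/W
ΔT = Q'·ΣR = 252 × 1.628 = 410.3 K
Heat flows outward, so T_out = T_in − ΔT = 440 − 410.3 = 29.7 °C

T_out = 29.7 °C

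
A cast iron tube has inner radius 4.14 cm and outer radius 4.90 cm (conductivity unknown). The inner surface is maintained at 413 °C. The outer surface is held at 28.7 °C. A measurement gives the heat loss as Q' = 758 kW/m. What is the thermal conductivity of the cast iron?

k = 52.9 W/m·K

ΣR = ΔT/Q' = |413 − 28.7|/7.58×10^5 = 5.070×10^-4 m·K/W
ln(r₂/r₁)/(2πk) = 5.070×10^-4 ⇒ k = 0.1685/(2π·5.070×10^-4) = 52.9 W/m·K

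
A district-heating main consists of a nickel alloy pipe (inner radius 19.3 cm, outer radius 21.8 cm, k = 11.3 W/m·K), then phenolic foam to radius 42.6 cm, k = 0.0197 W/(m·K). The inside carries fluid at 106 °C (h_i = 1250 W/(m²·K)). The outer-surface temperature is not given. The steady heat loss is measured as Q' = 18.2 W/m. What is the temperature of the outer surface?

Series resistances:
  R'_conv,in = 1/(2πr h) = 1/(2π·0.193·1250) = 6.597×10^-4 m·K/W
  R'_nickel alloy = ln(0.218/0.193)/(2πk) = 0.1218/(2π·11.3) = 0.001716 m·K/W
  R'_phenolic foam = ln(0.426/0.218)/(2πk) = 0.6699/(2π·0.0197) = 5.412 m·K/W
ΣR = 5.415 m·K/W
ΔT = Q'·ΣR = 18.2 × 5.415 = 98.55 K
Heat flows outward, so T_out = T_in − ΔT = 106 − 98.55 = 7.45 °C

T_out = 7.45 °C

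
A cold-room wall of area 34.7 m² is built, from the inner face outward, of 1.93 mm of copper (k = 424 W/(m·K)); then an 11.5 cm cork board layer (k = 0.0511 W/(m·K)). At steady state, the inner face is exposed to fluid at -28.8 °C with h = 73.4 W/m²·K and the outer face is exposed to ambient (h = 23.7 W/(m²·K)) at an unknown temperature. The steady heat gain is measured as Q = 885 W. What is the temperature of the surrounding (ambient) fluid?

Series resistances:
  R_conv,in = 1/(hA) = 1/(73.4·34.7) = 3.926×10^-4 K/W
  R_copper = L/(kA) = 0.00193/(424·34.7) = 1.312×10^-7 K/W
  R_cork board = L/(kA) = 0.115/(0.0511·34.7) = 0.06486 K/W
  R_conv,out = 1/(hA) = 1/(23.7·34.7) = 0.001216 K/W
ΣR = 0.06646 K/W
ΔT = Q·ΣR = 885 × 0.06646 = 58.82 K
Heat flows inward, so T_out = T_in + ΔT = -28.8 + 58.82 = 30.0 °C

T_out = 30.0 °C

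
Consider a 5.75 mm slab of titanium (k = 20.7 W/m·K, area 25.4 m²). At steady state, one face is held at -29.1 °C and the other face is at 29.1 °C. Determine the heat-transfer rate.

Q = 5320 kW

Q = kA·ΔT/L = 20.7 × 25.4 × |-29.1 °C − 29.1 °C| / 0.00575 = 5.32×10^6 W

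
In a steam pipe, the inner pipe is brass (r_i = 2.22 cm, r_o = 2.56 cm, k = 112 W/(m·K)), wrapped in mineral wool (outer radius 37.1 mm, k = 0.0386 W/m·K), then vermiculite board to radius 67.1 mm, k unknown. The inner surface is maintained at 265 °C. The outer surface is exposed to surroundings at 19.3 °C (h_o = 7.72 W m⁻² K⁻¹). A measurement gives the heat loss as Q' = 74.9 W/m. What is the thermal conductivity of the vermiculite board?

ΣR = ΔT/Q' = |265 − 19.3|/74.9 = 3.280 m·K/W
Known resistances:
  R'_brass = ln(0.0256/0.0222)/(2πk) = 0.1425/(2π·112) = 2.025×10^-4 m·K/W
  R'_mineral wool = ln(0.0371/0.0256)/(2πk) = 0.3710/(2π·0.0386) = 1.530 m·K/W
  R'_conv,out = 1/(2πr h) = 1/(2π·0.0671·7.72) = 0.3072 m·K/W
R_vermiculite board = ΣR − ΣR_known = 3.280 − 1.837 = 1.443 m·K/W
ln(r₂/r₁)/(2πk) = 1.443 ⇒ k = 0.5926/(2π·1.443) = 0.0654 W/m·K

k = 0.0654 W/m·K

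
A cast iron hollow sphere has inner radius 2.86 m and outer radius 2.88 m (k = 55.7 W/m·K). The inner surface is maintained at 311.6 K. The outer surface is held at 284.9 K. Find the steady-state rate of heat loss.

Q = 4πk·ΔT/(1/r₁ − 1/r₂) = 4π × 55.7 × 26.7 / (1/2.86 − 1/2.88) = 7.70×10^6 W

Q = 7700 kW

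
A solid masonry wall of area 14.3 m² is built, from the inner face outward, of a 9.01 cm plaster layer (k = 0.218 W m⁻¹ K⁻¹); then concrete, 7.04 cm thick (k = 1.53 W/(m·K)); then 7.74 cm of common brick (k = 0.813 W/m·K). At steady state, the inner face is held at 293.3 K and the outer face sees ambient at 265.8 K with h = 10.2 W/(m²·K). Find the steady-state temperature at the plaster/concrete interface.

T = 275.88 K

Resistance network (inner→outer):
  R_plaster = L/(kA) = 0.0901/(0.218·14.3) = 0.02890 K/W
  R_concrete = L/(kA) = 0.0704/(1.53·14.3) = 0.003218 K/W
  R_common brick = L/(kA) = 0.0774/(0.813·14.3) = 0.006658 K/W
  R_conv,out = 1/(hA) = 1/(10.2·14.3) = 0.006856 K/W
ΣR = 0.02890 + 0.003218 + 0.006658 + 0.006856 = 0.04563 K/W
Q = ΔT/ΣR = (293.3 K − 265.8 K)/0.04563 = 602.7 W
From the inner boundary to the plaster/concrete interface, ΣR_partial = 0.02890 K/W.
T_interface = T_in − Q·ΣR_partial = 293.3 K − (602.7)(0.02890) = 275.88 K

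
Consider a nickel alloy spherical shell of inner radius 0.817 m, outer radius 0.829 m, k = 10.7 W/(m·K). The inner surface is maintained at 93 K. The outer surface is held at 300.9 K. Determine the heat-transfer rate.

Q = 4πk·ΔT/(1/r₁ − 1/r₂) = 4π × 10.7 × 207.9 / (1/0.817 − 1/0.829) = 1.58×10^6 W

Q = 1.58×10^6 W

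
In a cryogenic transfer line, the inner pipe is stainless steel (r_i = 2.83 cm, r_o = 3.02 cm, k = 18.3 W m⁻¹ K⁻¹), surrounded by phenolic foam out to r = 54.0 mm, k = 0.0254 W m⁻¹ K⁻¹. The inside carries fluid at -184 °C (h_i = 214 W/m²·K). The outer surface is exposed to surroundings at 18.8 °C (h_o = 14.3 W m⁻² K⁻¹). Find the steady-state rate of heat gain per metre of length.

Q' = 52.3 W/m

Series thermal resistances, inner to outer:
  R'_conv,in = 1/(2πr h) = 1/(2π·0.0283·214) = 0.02628 m·K/W
  R'_stainless steel = ln(0.0302/0.0283)/(2πk) = 0.06498/(2π·18.3) = 5.651×10^-4 m·K/W
  R'_phenolic foam = ln(0.0540/0.0302)/(2πk) = 0.5811/(2π·0.0254) = 3.641 m·K/W
  R'_conv,out = 1/(2πr h) = 1/(2π·0.0540·14.3) = 0.2061 m·K/W
ΣR = 0.02628 + 5.651×10^-4 + 3.641 + 0.2061 = 3.874 m·K/W
Q' = ΔT/ΣR = (-184 °C − 18.8 °C)/3.874 = -52.3 W/m
(Negative Q' ⇒ heat flows inward; heat gain = 52.3 W/m.)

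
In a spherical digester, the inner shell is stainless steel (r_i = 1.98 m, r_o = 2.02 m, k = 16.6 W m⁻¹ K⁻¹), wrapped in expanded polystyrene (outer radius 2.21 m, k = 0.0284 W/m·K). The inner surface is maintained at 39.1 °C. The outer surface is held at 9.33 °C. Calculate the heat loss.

Resistance network (inner→outer):
  R_stainless steel = (1/1.98 − 1/2.02)/(4πk) = 0.01000/(4π·16.6) = 4.794×10^-5 K/W
  R_expanded polystyrene = (1/2.02 − 1/2.21)/(4πk) = 0.04256/(4π·0.0284) = 0.1193 K/W
ΣR = 4.794×10^-5 + 0.1193 = 0.1193 K/W
Q = ΔT/ΣR = (39.1 °C − 9.33 °C)/0.1193 = 250 W

Q = 250 W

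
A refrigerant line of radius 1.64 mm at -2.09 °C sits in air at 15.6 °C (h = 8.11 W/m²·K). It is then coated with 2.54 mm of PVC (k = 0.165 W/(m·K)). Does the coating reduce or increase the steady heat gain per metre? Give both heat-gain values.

Critical radius for a cylinder: r_cr = k/h = 0.0203 m = 2.03 cm.
Outer radius after coating: r₂ = 0.00164 + 0.00254 = 0.00418 m.
Since r₁ < r_cr and r₂ ≤ r_cr, the coating moves toward the maximum at r_cr — heat gain rises.
Bare: R = 1/(2πr₁h) = 11.97 m·K/W; Q = 17.69/11.97 = 1.48 W/m.
Coated: R = R_cond + R_conv = 5.597 m·K/W; Q = 17.69/5.597 = 3.16 W/m.

increases: 1.48 → 3.16 W/m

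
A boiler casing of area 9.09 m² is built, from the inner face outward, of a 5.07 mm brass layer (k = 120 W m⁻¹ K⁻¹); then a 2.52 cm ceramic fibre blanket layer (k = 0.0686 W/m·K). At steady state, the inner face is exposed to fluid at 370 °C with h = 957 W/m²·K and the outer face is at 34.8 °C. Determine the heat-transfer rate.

Q = 8.27 kW

Treat each layer as a resistance in series:
  R_conv,in = 1/(hA) = 1/(957·9.09) = 1.150×10^-4 K/W
  R_brass = L/(kA) = 0.00507/(120·9.09) = 4.648×10^-6 K/W
  R_ceramic fibre blanket = L/(kA) = 0.0252/(0.0686·9.09) = 0.04041 K/W
ΣR = 1.150×10^-4 + 4.648×10^-6 + 0.04041 = 0.04053 K/W
Q = ΔT/ΣR = (370 °C − 34.8 °C)/0.04053 = 8270 W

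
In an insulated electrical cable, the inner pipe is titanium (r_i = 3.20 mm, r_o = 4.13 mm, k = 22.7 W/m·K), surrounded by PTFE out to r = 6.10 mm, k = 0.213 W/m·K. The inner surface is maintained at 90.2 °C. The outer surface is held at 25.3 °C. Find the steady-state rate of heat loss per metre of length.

Resistance network (inner→outer):
  R'_titanium = ln(0.00413/0.00320)/(2πk) = 0.2551/(2π·22.7) = 0.001789 m·K/W
  R'_PTFE = ln(0.00610/0.00413)/(2πk) = 0.3900/(2π·0.213) = 0.2914 m·K/W
ΣR = 0.001789 + 0.2914 = 0.2932 m·K/W
Q' = ΔT/ΣR = (90.2 °C − 25.3 °C)/0.2932 = 221 W/m

Q' = 221 W/m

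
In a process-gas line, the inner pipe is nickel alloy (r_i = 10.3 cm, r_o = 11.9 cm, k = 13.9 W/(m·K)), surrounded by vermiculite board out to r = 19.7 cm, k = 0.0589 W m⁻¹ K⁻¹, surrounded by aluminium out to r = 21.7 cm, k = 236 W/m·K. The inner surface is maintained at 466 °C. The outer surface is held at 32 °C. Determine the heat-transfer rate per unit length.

Q' = 318 W/m

Resistance network (inner→outer):
  R'_nickel alloy = ln(0.119/0.103)/(2πk) = 0.1444/(2π·13.9) = 0.001653 m·K/W
  R'_vermiculite board = ln(0.197/0.119)/(2πk) = 0.5041/(2π·0.0589) = 1.362 m·K/W
  R'_aluminium = ln(0.217/0.197)/(2πk) = 0.09669/(2π·236) = 6.521×10^-5 m·K/W
ΣR = 0.001653 + 1.362 + 6.521×10^-5 = 1.364 m·K/W
Q' = ΔT/ΣR = (466 °C − 32 °C)/1.364 = 318 W/m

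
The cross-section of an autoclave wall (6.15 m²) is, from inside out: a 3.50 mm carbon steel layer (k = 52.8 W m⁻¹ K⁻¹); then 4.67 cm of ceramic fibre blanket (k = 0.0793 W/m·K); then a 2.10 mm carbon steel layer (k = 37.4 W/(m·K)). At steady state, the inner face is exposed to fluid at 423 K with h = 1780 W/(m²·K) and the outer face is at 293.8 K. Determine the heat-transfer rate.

Q = 1350 W

Series thermal resistances, inner to outer:
  R_conv,in = 1/(hA) = 1/(1780·6.15) = 9.135×10^-5 K/W
  R_carbon steel = L/(kA) = 0.00350/(52.8·6.15) = 1.078×10^-5 K/W
  R_ceramic fibre blanket = L/(kA) = 0.0467/(0.0793·6.15) = 0.09576 K/W
  R_carbon steel = L/(kA) = 0.00210/(37.4·6.15) = 9.130×10^-6 K/W
ΣR = 9.135×10^-5 + 1.078×10^-5 + 0.09576 + 9.130×10^-6 = 0.09587 K/W
Q = ΔT/ΣR = (423 K − 293.8 K)/0.09587 = 1350 W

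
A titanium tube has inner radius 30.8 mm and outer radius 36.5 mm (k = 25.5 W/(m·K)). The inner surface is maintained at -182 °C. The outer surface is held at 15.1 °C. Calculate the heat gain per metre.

Q' = 1.86×10^5 W/m

Q' = 2πk·ΔT/ln(r₂/r₁) = 2π × 25.5 × 197.1 / ln(0.0365/0.0308) = 1.86×10^5 W/m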